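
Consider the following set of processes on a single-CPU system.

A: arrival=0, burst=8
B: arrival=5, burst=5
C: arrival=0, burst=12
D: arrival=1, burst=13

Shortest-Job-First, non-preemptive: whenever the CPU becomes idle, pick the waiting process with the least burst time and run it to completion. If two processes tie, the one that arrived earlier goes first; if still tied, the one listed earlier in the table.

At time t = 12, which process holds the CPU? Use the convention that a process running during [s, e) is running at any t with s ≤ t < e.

B

Timeline: | A 0-8 | B 8-13 | C 13-25 | D 25-38 |
Completion: A=8  B=13  C=25  D=38
Turnaround (C−A): A=8  B=8  C=25  D=37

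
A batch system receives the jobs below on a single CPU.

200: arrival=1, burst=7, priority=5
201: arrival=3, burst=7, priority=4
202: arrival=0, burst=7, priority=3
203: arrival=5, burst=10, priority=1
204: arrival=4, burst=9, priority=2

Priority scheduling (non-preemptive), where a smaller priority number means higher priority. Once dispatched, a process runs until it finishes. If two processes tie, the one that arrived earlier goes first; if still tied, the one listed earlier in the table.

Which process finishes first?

Timeline: | 202 0-7 | 203 7-17 | 204 17-26 | 201 26-33 | 200 33-40 |
Completion: 200=40  201=33  202=7  203=17  204=26
Turnaround (C−A): 200=39  201=30  202=7  203=12  204=22
Finish order: 202 → 203 → 204 → 201 → 200

202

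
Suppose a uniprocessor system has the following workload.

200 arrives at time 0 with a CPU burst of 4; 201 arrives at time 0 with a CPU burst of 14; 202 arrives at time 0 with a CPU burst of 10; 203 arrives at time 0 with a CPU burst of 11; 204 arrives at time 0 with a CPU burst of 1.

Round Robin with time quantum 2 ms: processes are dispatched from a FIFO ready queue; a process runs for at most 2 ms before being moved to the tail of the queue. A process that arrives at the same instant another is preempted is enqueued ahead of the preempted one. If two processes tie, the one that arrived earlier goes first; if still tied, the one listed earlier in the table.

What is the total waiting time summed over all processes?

Timeline: | 200 0-2 | 201 2-4 | 202 4-6 | 203 6-8 | 204 8-9 | 200 9-11 | 201 11-13 | 202 13-15 | 203 15-17 | 201 17-19 | 202 19-21 | 203 21-23 | 201 23-25 | 202 25-27 | 203 27-29 | 201 29-31 | 202 31-33 | 203 33-35 | 201 35-37 | 203 37-38 | 201 38-40 |
Completion: 200=11  201=40  202=33  203=38  204=9
Turnaround (C−A): 200=11  201=40  202=33  203=38  204=9
Waiting = turnaround − burst: 200=7, 201=26, 202=23, 203=27, 204=8
Total waiting = 7 + 26 + 23 + 27 + 8 = 91

91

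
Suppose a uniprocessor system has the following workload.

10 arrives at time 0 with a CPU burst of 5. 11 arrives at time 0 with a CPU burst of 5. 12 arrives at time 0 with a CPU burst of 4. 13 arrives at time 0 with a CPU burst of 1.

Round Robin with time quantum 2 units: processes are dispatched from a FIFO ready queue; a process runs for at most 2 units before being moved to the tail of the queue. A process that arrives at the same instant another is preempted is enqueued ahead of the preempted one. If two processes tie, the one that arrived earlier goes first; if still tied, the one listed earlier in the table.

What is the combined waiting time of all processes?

Timeline: | 10 0-2 | 11 2-4 | 12 4-6 | 13 6-7 | 10 7-9 | 11 9-11 | 12 11-13 | 10 13-14 | 11 14-15 |
Completion: 10=14  11=15  12=13  13=7
Turnaround (C−A): 10=14  11=15  12=13  13=7
Waiting = turnaround − burst: 10=9, 11=10, 12=9, 13=6
Total waiting = 9 + 10 + 9 + 6 = 34

34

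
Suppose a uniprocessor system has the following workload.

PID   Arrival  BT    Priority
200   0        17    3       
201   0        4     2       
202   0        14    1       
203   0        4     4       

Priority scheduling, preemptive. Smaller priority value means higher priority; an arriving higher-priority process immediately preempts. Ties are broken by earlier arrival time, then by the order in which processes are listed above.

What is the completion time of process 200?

35

Schedule: | 202 0-14 | 201 14-18 | 200 18-35 | 203 35-39 |
Completion: 200=35  201=18  202=14  203=39
Turnaround (C−A): 200=35  201=18  202=14  203=39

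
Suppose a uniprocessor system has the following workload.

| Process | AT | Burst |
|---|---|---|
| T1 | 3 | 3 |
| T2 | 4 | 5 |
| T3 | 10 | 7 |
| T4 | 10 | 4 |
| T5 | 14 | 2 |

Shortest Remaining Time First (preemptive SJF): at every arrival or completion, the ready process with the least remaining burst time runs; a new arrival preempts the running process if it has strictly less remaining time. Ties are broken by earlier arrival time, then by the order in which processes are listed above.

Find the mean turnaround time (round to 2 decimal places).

Schedule: | idle 0-3 | T1 3-6 | T2 6-11 | T4 11-15 | T5 15-17 | T3 17-24 |
Completion: T1=6  T2=11  T3=24  T4=15  T5=17
Turnaround (C−A): T1=3  T2=7  T3=14  T4=5  T5=3
Turnaround times: T1=3, T2=7, T3=14, T4=5, T5=3
Average turnaround = (3+7+14+5+3) / 5 = 32/5 = 6.40

6.40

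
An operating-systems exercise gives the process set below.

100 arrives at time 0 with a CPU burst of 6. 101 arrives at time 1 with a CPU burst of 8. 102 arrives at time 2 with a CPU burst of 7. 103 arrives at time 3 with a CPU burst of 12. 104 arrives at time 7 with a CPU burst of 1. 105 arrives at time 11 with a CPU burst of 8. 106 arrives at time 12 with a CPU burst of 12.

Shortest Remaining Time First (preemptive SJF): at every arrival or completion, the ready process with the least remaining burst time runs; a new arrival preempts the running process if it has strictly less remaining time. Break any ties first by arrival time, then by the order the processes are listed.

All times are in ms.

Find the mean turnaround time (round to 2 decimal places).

20.00

Schedule: | 100 0-6 | 102 6-7 | 104 7-8 | 102 8-14 | 101 14-22 | 105 22-30 | 103 30-42 | 106 42-54 |
Completion: 100=6  101=22  102=14  103=42  104=8  105=30  106=54
Turnaround (C−A): 100=6  101=21  102=12  103=39  104=1  105=19  106=42
Turnaround times: 100=6, 101=21, 102=12, 103=39, 104=1, 105=19, 106=42
Average turnaround = (6+21+12+39+1+19+42) / 7 = 140/7 = 20.00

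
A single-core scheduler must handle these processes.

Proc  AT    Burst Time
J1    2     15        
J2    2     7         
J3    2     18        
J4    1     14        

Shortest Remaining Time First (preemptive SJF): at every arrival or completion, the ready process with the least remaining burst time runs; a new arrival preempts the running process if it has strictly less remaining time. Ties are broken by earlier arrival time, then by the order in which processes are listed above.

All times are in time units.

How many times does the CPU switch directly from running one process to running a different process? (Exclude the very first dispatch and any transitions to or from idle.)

Schedule: | idle 0-1 | J4 1-2 | J2 2-9 | J4 9-22 | J1 22-37 | J3 37-55 |
Completion: J1=37  J2=9  J3=55  J4=22

4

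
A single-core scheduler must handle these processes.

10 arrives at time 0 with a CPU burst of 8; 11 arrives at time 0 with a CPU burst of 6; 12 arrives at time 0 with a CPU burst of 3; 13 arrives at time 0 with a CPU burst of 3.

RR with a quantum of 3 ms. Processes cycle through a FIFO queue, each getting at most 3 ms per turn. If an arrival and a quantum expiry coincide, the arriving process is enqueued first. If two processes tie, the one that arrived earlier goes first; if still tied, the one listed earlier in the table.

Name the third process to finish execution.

11

Gantt: | 10 0-3 | 11 3-6 | 12 6-9 | 13 9-12 | 10 12-15 | 11 15-18 | 10 18-20 |
Completion: 10=20  11=18  12=9  13=12
Finish order: 12 → 13 → 11 → 10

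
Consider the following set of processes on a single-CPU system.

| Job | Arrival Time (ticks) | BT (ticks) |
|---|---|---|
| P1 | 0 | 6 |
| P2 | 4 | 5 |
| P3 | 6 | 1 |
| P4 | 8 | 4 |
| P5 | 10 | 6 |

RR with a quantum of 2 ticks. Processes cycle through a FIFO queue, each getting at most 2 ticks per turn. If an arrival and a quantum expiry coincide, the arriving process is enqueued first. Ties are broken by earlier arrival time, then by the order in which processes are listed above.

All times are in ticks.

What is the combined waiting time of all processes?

23

Timeline: | P1 0-4 | P2 4-6 | P1 6-8 | P3 8-9 | P2 9-11 | P4 11-13 | P5 13-15 | P2 15-16 | P4 16-18 | P5 18-22 |
Completion: P1=8  P2=16  P3=9  P4=18  P5=22
Turnaround (C−A): P1=8  P2=12  P3=3  P4=10  P5=12
Waiting = turnaround − burst: P1=2, P2=7, P3=2, P4=6, P5=6
Total waiting = 2 + 7 + 2 + 6 + 6 = 23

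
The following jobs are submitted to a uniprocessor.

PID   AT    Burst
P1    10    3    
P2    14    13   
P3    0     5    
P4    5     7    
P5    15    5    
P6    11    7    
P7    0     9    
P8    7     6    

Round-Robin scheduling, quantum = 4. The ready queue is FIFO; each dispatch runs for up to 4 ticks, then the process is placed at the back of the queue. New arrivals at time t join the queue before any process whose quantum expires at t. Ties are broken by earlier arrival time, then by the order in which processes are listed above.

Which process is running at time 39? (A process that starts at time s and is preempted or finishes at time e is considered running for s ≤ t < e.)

Gantt: | P3 0-4 | P7 4-8 | P3 8-9 | P4 9-13 | P8 13-17 | P7 17-21 | P1 21-24 | P6 24-28 | P4 28-31 | P2 31-35 | P5 35-39 | P8 39-41 | P7 41-42 | P6 42-45 | P2 45-49 | P5 49-50 | P2 50-55 |
Completion: P1=24  P2=55  P3=9  P4=31  P5=50  P6=45  P7=42  P8=41
Turnaround (C−A): P1=14  P2=41  P3=9  P4=26  P5=35  P6=34  P7=42  P8=34

P8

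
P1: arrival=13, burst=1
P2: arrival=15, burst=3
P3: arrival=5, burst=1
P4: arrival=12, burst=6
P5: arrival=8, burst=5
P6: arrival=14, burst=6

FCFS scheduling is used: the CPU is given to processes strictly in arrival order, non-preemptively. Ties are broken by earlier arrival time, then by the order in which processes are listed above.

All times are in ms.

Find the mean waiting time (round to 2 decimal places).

Gantt: | idle 0-5 | P3 5-6 | idle 6-8 | P5 8-13 | P4 13-19 | P1 19-20 | P6 20-26 | P2 26-29 |
Completion: P1=20  P2=29  P3=6  P4=19  P5=13  P6=26
Turnaround (C−A): P1=7  P2=14  P3=1  P4=7  P5=5  P6=12
Waiting times: P1=6, P2=11, P3=0, P4=1, P5=0, P6=6
Average waiting = (6+11+0+1+0+6) / 6 = 24/6 = 4.00

4.00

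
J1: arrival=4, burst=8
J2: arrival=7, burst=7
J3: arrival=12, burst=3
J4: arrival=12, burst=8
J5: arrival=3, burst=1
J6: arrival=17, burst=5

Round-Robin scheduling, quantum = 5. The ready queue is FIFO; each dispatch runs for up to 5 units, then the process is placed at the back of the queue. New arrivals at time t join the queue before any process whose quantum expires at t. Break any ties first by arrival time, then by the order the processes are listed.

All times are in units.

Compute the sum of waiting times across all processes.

Gantt: | idle 0-3 | J5 3-4 | J1 4-9 | J2 9-14 | J1 14-17 | J3 17-20 | J4 20-25 | J2 25-27 | J6 27-32 | J4 32-35 |
Completion: J1=17  J2=27  J3=20  J4=35  J5=4  J6=32
Waiting = turnaround − burst: J1=5, J2=13, J3=5, J4=15, J5=0, J6=10
Total waiting = 5 + 13 + 5 + 15 + 0 + 10 = 48

48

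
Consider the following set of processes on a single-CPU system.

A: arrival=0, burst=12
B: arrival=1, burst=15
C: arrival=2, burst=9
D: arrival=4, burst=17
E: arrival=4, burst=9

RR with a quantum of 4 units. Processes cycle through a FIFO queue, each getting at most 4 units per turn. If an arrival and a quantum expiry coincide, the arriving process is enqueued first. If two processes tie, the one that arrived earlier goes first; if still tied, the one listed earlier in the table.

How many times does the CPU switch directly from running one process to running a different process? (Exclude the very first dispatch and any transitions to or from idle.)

16

Timeline: | A 0-4 | B 4-8 | C 8-12 | D 12-16 | E 16-20 | A 20-24 | B 24-28 | C 28-32 | D 32-36 | E 36-40 | A 40-44 | B 44-48 | C 48-49 | D 49-53 | E 53-54 | B 54-57 | D 57-62 |
Completion: A=44  B=57  C=49  D=62  E=54
Turnaround (C−A): A=44  B=56  C=47  D=58  E=50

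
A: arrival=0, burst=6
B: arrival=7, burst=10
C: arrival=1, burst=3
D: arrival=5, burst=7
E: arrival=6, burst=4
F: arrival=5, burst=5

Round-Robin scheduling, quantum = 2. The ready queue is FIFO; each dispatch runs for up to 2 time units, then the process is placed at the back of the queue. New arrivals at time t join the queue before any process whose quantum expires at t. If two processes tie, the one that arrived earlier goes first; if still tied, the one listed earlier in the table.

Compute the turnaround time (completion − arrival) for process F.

Gantt: | A 0-2 | C 2-4 | A 4-6 | C 6-7 | D 7-9 | F 9-11 | E 11-13 | A 13-15 | B 15-17 | D 17-19 | F 19-21 | E 21-23 | B 23-25 | D 25-27 | F 27-28 | B 28-30 | D 30-31 | B 31-35 |
Completion: A=15  B=35  C=7  D=31  E=23  F=28
Turnaround(F) = completion − arrival = 28 − 5 = 23

23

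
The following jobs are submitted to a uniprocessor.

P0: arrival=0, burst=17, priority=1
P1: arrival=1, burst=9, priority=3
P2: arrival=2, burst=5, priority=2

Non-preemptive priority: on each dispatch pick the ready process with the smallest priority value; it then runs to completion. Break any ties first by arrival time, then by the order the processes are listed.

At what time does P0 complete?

17

Schedule: | P0 0-17 | P2 17-22 | P1 22-31 |
Completion: P0=17  P1=31  P2=22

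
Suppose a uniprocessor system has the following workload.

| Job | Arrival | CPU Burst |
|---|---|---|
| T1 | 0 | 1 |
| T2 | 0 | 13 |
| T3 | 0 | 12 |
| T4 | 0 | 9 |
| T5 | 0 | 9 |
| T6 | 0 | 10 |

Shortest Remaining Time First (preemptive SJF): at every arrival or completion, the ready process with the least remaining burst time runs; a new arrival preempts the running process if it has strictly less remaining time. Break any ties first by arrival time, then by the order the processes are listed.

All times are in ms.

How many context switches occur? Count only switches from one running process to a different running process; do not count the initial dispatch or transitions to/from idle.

5

Gantt: | T1 0-1 | T4 1-10 | T5 10-19 | T6 19-29 | T3 29-41 | T2 41-54 |
Completion: T1=1  T2=54  T3=41  T4=10  T5=19  T6=29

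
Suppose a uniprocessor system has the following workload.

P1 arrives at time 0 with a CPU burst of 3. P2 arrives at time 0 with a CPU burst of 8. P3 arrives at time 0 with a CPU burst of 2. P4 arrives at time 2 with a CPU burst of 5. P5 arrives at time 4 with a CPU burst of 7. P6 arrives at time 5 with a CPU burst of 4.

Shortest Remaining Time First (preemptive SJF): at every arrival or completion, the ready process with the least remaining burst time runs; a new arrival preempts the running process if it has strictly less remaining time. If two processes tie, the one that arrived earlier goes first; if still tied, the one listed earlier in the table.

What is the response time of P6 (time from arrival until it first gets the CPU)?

Schedule: | P3 0-2 | P1 2-5 | P6 5-9 | P4 9-14 | P5 14-21 | P2 21-29 |
Completion: P1=5  P2=29  P3=2  P4=14  P5=21  P6=9
Turnaround (C−A): P1=5  P2=29  P3=2  P4=12  P5=17  P6=4
Response(P6) = first start − arrival = 5 − 5 = 0

0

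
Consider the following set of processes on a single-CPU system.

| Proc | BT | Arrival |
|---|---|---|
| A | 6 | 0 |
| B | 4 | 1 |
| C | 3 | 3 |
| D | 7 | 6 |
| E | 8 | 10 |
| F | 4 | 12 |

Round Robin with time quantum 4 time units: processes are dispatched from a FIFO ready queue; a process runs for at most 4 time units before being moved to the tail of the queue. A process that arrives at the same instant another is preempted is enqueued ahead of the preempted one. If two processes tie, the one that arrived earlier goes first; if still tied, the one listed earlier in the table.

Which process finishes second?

Timeline: | A 0-4 | B 4-8 | C 8-11 | A 11-13 | D 13-17 | E 17-21 | F 21-25 | D 25-28 | E 28-32 |
Completion: A=13  B=8  C=11  D=28  E=32  F=25
Finish order: B → C → A → F → D → E

C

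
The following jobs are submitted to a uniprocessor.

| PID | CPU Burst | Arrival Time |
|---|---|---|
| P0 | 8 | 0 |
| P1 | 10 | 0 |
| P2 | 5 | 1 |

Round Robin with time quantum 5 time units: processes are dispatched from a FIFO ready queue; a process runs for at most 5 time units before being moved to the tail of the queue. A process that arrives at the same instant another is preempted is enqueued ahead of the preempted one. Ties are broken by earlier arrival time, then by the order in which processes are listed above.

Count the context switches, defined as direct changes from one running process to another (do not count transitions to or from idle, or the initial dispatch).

4

Timeline: | P0 0-5 | P1 5-10 | P2 10-15 | P0 15-18 | P1 18-23 |
Completion: P0=18  P1=23  P2=15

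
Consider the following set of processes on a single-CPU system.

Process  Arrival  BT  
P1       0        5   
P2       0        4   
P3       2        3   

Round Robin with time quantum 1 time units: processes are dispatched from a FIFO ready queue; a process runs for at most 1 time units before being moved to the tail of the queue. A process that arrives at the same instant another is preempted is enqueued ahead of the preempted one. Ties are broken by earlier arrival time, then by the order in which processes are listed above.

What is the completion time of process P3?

Timeline: | P1 0-1 | P2 1-2 | P1 2-3 | P3 3-4 | P2 4-5 | P1 5-6 | P3 6-7 | P2 7-8 | P1 8-9 | P3 9-10 | P2 10-11 | P1 11-12 |
Completion: P1=12  P2=11  P3=10

10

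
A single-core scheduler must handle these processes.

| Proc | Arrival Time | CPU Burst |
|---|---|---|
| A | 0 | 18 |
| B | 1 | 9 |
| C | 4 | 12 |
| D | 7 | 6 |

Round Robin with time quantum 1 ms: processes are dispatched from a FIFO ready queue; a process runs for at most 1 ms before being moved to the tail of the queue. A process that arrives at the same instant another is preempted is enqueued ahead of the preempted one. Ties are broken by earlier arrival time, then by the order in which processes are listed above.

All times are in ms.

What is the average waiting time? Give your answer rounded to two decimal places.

Timeline: | A 0-1 | B 1-2 | A 2-3 | B 3-4 | A 4-5 | C 5-6 | B 6-7 | A 7-8 | C 8-9 | D 9-10 | B 10-11 | A 11-12 | C 12-13 | D 13-14 | B 14-15 | A 15-16 | C 16-17 | D 17-18 | B 18-19 | A 19-20 | C 20-21 | D 21-22 | B 22-23 | A 23-24 | C 24-25 | D 25-26 | B 26-27 | A 27-28 | C 28-29 | D 29-30 | B 30-31 | A 31-32 | C 32-33 | A 33-34 | C 34-35 | A 35-36 | C 36-37 | A 37-38 | C 38-39 | A 39-40 | C 40-41 | A 41-45 |
Completion: A=45  B=31  C=41  D=30
Waiting times: A=27, B=21, C=25, D=17
Average waiting = (27+21+25+17) / 4 = 90/4 = 22.50

22.50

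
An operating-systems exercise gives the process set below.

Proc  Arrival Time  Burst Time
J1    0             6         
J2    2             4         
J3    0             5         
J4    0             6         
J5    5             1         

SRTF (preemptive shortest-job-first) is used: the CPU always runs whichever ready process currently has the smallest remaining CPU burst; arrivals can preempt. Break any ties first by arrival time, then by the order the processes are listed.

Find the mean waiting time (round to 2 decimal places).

6.00

Schedule: | J3 0-5 | J5 5-6 | J2 6-10 | J1 10-16 | J4 16-22 |
Completion: J1=16  J2=10  J3=5  J4=22  J5=6
Turnaround (C−A): J1=16  J2=8  J3=5  J4=22  J5=1
Waiting times: J1=10, J2=4, J3=0, J4=16, J5=0
Average waiting = (10+4+0+16+0) / 5 = 30/5 = 6.00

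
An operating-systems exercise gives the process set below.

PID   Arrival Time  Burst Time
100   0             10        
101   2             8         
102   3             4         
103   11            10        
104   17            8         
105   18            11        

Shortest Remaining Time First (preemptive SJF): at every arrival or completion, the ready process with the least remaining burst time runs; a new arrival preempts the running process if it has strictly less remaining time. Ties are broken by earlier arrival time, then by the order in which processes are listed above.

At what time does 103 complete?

40

Timeline: | 100 0-3 | 102 3-7 | 100 7-14 | 101 14-22 | 104 22-30 | 103 30-40 | 105 40-51 |
Completion: 100=14  101=22  102=7  103=40  104=30  105=51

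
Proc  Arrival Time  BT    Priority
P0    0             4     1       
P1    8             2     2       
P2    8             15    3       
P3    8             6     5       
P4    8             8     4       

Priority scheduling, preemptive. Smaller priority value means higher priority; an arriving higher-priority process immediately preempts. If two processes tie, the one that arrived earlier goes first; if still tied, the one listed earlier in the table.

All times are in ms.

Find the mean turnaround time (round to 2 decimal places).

15.80

Gantt: | P0 0-4 | idle 4-8 | P1 8-10 | P2 10-25 | P4 25-33 | P3 33-39 |
Completion: P0=4  P1=10  P2=25  P3=39  P4=33
Turnaround (C−A): P0=4  P1=2  P2=17  P3=31  P4=25
Turnaround times: P0=4, P1=2, P2=17, P3=31, P4=25
Average turnaround = (4+2+17+31+25) / 5 = 79/5 = 15.80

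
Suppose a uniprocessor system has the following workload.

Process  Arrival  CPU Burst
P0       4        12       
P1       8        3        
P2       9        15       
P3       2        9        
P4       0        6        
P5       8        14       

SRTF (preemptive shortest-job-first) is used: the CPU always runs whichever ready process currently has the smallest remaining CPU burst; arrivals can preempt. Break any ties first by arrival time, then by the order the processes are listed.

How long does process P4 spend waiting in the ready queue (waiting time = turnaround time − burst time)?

Gantt: | P4 0-6 | P3 6-8 | P1 8-11 | P3 11-18 | P0 18-30 | P5 30-44 | P2 44-59 |
Completion: P0=30  P1=11  P2=59  P3=18  P4=6  P5=44
Turnaround (C−A): P0=26  P1=3  P2=50  P3=16  P4=6  P5=36
Waiting(P4) = turnaround − burst = 6 − 6 = 0

0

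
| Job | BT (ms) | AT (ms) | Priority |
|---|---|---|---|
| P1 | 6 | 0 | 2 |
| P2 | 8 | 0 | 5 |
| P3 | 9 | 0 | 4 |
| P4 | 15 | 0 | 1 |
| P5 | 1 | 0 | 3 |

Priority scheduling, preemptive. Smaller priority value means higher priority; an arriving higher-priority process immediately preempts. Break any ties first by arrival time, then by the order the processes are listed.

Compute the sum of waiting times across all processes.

89

Gantt: | P4 0-15 | P1 15-21 | P5 21-22 | P3 22-31 | P2 31-39 |
Completion: P1=21  P2=39  P3=31  P4=15  P5=22
Turnaround (C−A): P1=21  P2=39  P3=31  P4=15  P5=22
Waiting = turnaround − burst: P1=15, P2=31, P3=22, P4=0, P5=21
Total waiting = 15 + 31 + 22 + 0 + 21 = 89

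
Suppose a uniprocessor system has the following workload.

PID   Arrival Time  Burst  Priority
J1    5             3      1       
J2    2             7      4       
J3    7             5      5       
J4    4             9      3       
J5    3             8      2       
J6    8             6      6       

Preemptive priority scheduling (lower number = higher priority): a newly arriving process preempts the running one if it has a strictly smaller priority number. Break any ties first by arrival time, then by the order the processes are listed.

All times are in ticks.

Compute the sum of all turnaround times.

Gantt: | idle 0-2 | J2 2-3 | J5 3-5 | J1 5-8 | J5 8-14 | J4 14-23 | J2 23-29 | J3 29-34 | J6 34-40 |
Completion: J1=8  J2=29  J3=34  J4=23  J5=14  J6=40
Turnaround = completion − arrival: J1=3, J2=27, J3=27, J4=19, J5=11, J6=32
Total turnaround = 3 + 27 + 27 + 19 + 11 + 32 = 119

119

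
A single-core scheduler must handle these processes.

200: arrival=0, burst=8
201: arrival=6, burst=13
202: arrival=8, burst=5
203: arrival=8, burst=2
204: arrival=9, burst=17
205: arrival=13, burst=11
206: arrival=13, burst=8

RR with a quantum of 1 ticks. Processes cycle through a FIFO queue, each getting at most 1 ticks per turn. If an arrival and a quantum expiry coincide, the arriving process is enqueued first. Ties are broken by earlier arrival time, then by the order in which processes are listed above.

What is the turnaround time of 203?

8

Timeline: | 200 0-6 | 201 6-7 | 200 7-8 | 201 8-9 | 202 9-10 | 203 10-11 | 200 11-12 | 204 12-13 | 201 13-14 | 202 14-15 | 203 15-16 | 205 16-17 | 206 17-18 | 204 18-19 | 201 19-20 | 202 20-21 | 205 21-22 | 206 22-23 | 204 23-24 | 201 24-25 | 202 25-26 | 205 26-27 | 206 27-28 | 204 28-29 | 201 29-30 | 202 30-31 | 205 31-32 | 206 32-33 | 204 33-34 | 201 34-35 | 205 35-36 | 206 36-37 | 204 37-38 | 201 38-39 | 205 39-40 | 206 40-41 | 204 41-42 | 201 42-43 | 205 43-44 | 206 44-45 | 204 45-46 | 201 46-47 | 205 47-48 | 206 48-49 | 204 49-50 | 201 50-51 | 205 51-52 | 204 52-53 | 201 53-54 | 205 54-55 | 204 55-56 | 201 56-57 | 205 57-58 | 204 58-64 |
Completion: 200=12  201=57  202=31  203=16  204=64  205=58  206=49
Turnaround(203) = completion − arrival = 16 − 8 = 8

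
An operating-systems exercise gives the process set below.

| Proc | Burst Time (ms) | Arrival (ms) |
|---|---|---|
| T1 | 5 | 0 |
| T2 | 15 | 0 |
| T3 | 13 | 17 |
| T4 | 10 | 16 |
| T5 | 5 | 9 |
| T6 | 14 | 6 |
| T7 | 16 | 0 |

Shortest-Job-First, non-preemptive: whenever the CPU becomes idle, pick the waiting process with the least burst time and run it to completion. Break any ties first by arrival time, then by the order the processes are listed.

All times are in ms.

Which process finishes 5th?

T3

Schedule: | T1 0-5 | T2 5-20 | T5 20-25 | T4 25-35 | T3 35-48 | T6 48-62 | T7 62-78 |
Completion: T1=5  T2=20  T3=48  T4=35  T5=25  T6=62  T7=78
Turnaround (C−A): T1=5  T2=20  T3=31  T4=19  T5=16  T6=56  T7=78
Finish order: T1 → T2 → T5 → T4 → T3 → T6 → T7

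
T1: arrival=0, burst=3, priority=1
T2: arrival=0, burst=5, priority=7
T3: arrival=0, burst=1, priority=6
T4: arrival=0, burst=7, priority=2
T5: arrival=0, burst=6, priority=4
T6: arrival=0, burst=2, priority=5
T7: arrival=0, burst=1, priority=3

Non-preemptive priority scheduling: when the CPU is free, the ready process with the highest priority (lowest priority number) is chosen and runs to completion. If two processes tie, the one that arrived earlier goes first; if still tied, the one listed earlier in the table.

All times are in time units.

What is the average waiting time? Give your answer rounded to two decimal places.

11.43

Gantt: | T1 0-3 | T4 3-10 | T7 10-11 | T5 11-17 | T6 17-19 | T3 19-20 | T2 20-25 |
Completion: T1=3  T2=25  T3=20  T4=10  T5=17  T6=19  T7=11
Turnaround (C−A): T1=3  T2=25  T3=20  T4=10  T5=17  T6=19  T7=11
Waiting times: T1=0, T2=20, T3=19, T4=3, T5=11, T6=17, T7=10
Average waiting = (0+20+19+3+11+17+10) / 7 = 80/7 = 11.43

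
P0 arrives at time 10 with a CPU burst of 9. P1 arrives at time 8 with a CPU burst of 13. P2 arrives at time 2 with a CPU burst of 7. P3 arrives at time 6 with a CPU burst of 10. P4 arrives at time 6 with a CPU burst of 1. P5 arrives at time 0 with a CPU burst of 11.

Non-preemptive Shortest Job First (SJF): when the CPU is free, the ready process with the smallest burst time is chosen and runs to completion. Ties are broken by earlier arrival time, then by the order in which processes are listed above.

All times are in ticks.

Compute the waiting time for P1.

30

Timeline: | P5 0-11 | P4 11-12 | P2 12-19 | P0 19-28 | P3 28-38 | P1 38-51 |
Completion: P0=28  P1=51  P2=19  P3=38  P4=12  P5=11
Waiting(P1) = turnaround − burst = 43 − 13 = 30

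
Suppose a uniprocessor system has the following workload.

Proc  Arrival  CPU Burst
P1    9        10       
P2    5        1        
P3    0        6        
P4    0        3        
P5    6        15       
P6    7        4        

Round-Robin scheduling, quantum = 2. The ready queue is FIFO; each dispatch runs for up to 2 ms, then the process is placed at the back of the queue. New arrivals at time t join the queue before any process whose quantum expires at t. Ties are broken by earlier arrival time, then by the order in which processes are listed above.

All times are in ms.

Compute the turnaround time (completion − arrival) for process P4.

7

Gantt: | P3 0-2 | P4 2-4 | P3 4-6 | P4 6-7 | P2 7-8 | P5 8-10 | P3 10-12 | P6 12-14 | P1 14-16 | P5 16-18 | P6 18-20 | P1 20-22 | P5 22-24 | P1 24-26 | P5 26-28 | P1 28-30 | P5 30-32 | P1 32-34 | P5 34-39 |
Completion: P1=34  P2=8  P3=12  P4=7  P5=39  P6=20
Turnaround (C−A): P1=25  P2=3  P3=12  P4=7  P5=33  P6=13
Turnaround(P4) = completion − arrival = 7 − 0 = 7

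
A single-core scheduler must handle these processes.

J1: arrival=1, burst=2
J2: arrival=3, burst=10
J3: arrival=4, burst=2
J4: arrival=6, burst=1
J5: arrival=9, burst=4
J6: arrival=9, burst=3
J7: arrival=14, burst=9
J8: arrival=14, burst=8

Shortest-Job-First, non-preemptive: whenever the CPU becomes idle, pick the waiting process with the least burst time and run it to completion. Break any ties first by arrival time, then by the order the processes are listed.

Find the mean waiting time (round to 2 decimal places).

7.50

Schedule: | idle 0-1 | J1 1-3 | J2 3-13 | J4 13-14 | J3 14-16 | J6 16-19 | J5 19-23 | J8 23-31 | J7 31-40 |
Completion: J1=3  J2=13  J3=16  J4=14  J5=23  J6=19  J7=40  J8=31
Turnaround (C−A): J1=2  J2=10  J3=12  J4=8  J5=14  J6=10  J7=26  J8=17
Waiting times: J1=0, J2=0, J3=10, J4=7, J5=10, J6=7, J7=17, J8=9
Average waiting = (0+0+10+7+10+7+17+9) / 8 = 60/8 = 7.50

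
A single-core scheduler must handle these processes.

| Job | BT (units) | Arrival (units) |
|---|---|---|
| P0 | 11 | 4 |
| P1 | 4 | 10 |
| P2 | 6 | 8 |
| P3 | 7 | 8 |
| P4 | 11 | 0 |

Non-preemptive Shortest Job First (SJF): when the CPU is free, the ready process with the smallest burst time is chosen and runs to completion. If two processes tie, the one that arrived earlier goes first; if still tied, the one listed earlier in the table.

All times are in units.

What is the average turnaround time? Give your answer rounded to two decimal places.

Timeline: | P4 0-11 | P1 11-15 | P2 15-21 | P3 21-28 | P0 28-39 |
Completion: P0=39  P1=15  P2=21  P3=28  P4=11
Turnaround (C−A): P0=35  P1=5  P2=13  P3=20  P4=11
Turnaround times: P0=35, P1=5, P2=13, P3=20, P4=11
Average turnaround = (35+5+13+20+11) / 5 = 84/5 = 16.80

16.80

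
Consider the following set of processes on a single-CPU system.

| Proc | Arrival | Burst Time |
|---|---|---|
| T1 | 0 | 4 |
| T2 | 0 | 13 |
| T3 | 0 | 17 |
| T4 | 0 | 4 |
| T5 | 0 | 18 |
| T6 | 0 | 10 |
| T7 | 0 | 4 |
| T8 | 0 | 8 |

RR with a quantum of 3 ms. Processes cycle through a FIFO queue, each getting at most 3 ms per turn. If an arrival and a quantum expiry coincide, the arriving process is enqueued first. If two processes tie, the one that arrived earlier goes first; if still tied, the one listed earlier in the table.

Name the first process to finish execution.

Gantt: | T1 0-3 | T2 3-6 | T3 6-9 | T4 9-12 | T5 12-15 | T6 15-18 | T7 18-21 | T8 21-24 | T1 24-25 | T2 25-28 | T3 28-31 | T4 31-32 | T5 32-35 | T6 35-38 | T7 38-39 | T8 39-42 | T2 42-45 | T3 45-48 | T5 48-51 | T6 51-54 | T8 54-56 | T2 56-59 | T3 59-62 | T5 62-65 | T6 65-66 | T2 66-67 | T3 67-70 | T5 70-73 | T3 73-75 | T5 75-78 |
Completion: T1=25  T2=67  T3=75  T4=32  T5=78  T6=66  T7=39  T8=56
Turnaround (C−A): T1=25  T2=67  T3=75  T4=32  T5=78  T6=66  T7=39  T8=56
Finish order: T1 → T4 → T7 → T8 → T6 → T2 → T3 → T5

T1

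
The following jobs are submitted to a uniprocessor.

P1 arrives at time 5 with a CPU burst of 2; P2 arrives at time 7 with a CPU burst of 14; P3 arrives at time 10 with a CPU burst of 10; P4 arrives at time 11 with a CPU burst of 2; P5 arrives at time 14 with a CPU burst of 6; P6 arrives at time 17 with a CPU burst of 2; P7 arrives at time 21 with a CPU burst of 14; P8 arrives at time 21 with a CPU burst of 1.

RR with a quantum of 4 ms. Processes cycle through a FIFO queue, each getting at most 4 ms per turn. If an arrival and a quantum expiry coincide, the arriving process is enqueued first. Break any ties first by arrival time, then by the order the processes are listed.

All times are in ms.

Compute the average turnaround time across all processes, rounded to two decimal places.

22.13

Schedule: | idle 0-5 | P1 5-7 | P2 7-11 | P3 11-15 | P4 15-17 | P2 17-21 | P5 21-25 | P3 25-29 | P6 29-31 | P7 31-35 | P8 35-36 | P2 36-40 | P5 40-42 | P3 42-44 | P7 44-48 | P2 48-50 | P7 50-56 |
Completion: P1=7  P2=50  P3=44  P4=17  P5=42  P6=31  P7=56  P8=36
Turnaround times: P1=2, P2=43, P3=34, P4=6, P5=28, P6=14, P7=35, P8=15
Average turnaround = (2+43+34+6+28+14+35+15) / 8 = 177/8 = 22.13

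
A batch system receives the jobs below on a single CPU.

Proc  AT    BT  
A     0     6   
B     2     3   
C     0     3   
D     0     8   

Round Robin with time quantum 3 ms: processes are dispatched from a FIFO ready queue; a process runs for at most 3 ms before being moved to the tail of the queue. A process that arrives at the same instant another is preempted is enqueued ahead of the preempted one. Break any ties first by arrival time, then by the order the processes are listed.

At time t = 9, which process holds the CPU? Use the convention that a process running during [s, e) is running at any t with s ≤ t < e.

B

Schedule: | A 0-3 | C 3-6 | D 6-9 | B 9-12 | A 12-15 | D 15-20 |
Completion: A=15  B=12  C=6  D=20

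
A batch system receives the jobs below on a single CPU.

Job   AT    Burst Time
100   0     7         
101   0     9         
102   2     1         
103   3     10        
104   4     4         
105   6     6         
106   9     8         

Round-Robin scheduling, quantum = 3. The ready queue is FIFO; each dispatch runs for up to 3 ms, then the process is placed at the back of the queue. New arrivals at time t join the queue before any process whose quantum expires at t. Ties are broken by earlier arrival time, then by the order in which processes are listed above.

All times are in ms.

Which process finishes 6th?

106

Gantt: | 100 0-3 | 101 3-6 | 102 6-7 | 103 7-10 | 100 10-13 | 104 13-16 | 105 16-19 | 101 19-22 | 106 22-25 | 103 25-28 | 100 28-29 | 104 29-30 | 105 30-33 | 101 33-36 | 106 36-39 | 103 39-42 | 106 42-44 | 103 44-45 |
Completion: 100=29  101=36  102=7  103=45  104=30  105=33  106=44
Turnaround (C−A): 100=29  101=36  102=5  103=42  104=26  105=27  106=35
Finish order: 102 → 100 → 104 → 105 → 101 → 106 → 103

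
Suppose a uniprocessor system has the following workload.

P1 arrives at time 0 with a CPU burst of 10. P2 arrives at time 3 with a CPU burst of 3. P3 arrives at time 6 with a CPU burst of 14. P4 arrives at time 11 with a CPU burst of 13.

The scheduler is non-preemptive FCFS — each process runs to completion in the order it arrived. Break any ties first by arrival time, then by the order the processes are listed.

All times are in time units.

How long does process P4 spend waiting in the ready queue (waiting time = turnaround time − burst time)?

16

Timeline: | P1 0-10 | P2 10-13 | P3 13-27 | P4 27-40 |
Completion: P1=10  P2=13  P3=27  P4=40
Turnaround (C−A): P1=10  P2=10  P3=21  P4=29
Waiting(P4) = turnaround − burst = 29 − 13 = 16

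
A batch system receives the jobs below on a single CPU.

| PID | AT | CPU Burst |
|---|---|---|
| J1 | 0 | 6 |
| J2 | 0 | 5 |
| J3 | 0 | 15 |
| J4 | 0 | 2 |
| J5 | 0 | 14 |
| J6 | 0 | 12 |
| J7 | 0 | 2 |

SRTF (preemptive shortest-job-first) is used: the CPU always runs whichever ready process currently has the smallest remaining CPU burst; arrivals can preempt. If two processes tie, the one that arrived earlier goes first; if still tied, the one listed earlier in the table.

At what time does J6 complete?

27

Gantt: | J4 0-2 | J7 2-4 | J2 4-9 | J1 9-15 | J6 15-27 | J5 27-41 | J3 41-56 |
Completion: J1=15  J2=9  J3=56  J4=2  J5=41  J6=27  J7=4
Turnaround (C−A): J1=15  J2=9  J3=56  J4=2  J5=41  J6=27  J7=4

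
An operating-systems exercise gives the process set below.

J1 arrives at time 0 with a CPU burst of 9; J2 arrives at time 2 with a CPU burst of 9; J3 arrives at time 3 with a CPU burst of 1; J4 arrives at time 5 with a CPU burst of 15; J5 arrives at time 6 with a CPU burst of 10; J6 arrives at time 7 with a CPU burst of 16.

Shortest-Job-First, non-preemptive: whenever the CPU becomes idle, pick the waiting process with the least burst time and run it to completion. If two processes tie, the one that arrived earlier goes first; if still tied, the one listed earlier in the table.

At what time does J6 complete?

60

Gantt: | J1 0-9 | J3 9-10 | J2 10-19 | J5 19-29 | J4 29-44 | J6 44-60 |
Completion: J1=9  J2=19  J3=10  J4=44  J5=29  J6=60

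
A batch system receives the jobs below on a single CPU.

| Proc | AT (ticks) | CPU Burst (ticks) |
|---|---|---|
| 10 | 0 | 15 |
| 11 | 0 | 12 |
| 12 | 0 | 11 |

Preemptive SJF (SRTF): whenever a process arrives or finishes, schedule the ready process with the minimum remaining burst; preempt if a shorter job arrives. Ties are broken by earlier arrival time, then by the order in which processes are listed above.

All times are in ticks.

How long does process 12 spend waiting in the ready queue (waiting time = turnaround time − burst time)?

0

Timeline: | 12 0-11 | 11 11-23 | 10 23-38 |
Completion: 10=38  11=23  12=11
Turnaround (C−A): 10=38  11=23  12=11
Waiting(12) = turnaround − burst = 11 − 11 = 0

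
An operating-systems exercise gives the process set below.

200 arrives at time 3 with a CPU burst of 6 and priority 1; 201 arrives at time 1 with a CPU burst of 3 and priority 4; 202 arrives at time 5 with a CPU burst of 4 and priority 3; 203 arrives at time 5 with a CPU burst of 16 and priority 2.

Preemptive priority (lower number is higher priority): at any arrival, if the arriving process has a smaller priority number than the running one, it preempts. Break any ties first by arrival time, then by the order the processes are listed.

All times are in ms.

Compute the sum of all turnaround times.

Gantt: | idle 0-1 | 201 1-3 | 200 3-9 | 203 9-25 | 202 25-29 | 201 29-30 |
Completion: 200=9  201=30  202=29  203=25
Turnaround (C−A): 200=6  201=29  202=24  203=20
Turnaround = completion − arrival: 200=6, 201=29, 202=24, 203=20
Total turnaround = 6 + 29 + 24 + 20 = 79

79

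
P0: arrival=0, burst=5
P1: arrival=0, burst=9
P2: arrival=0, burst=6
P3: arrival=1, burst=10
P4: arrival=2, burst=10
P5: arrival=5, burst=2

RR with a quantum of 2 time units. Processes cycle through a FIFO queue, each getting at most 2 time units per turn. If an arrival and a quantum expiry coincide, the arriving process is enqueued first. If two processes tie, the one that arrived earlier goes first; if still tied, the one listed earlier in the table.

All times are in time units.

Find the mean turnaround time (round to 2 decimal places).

Gantt: | P0 0-2 | P1 2-4 | P2 4-6 | P3 6-8 | P4 8-10 | P0 10-12 | P1 12-14 | P5 14-16 | P2 16-18 | P3 18-20 | P4 20-22 | P0 22-23 | P1 23-25 | P2 25-27 | P3 27-29 | P4 29-31 | P1 31-33 | P3 33-35 | P4 35-37 | P1 37-38 | P3 38-40 | P4 40-42 |
Completion: P0=23  P1=38  P2=27  P3=40  P4=42  P5=16
Turnaround (C−A): P0=23  P1=38  P2=27  P3=39  P4=40  P5=11
Turnaround times: P0=23, P1=38, P2=27, P3=39, P4=40, P5=11
Average turnaround = (23+38+27+39+40+11) / 6 = 178/6 = 29.67

29.67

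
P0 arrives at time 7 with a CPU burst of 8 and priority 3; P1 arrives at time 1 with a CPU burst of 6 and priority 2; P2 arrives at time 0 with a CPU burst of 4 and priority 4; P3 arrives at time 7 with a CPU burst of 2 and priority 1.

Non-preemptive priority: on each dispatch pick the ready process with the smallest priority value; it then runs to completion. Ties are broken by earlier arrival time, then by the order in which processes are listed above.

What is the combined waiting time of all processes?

Gantt: | P2 0-4 | P1 4-10 | P3 10-12 | P0 12-20 |
Completion: P0=20  P1=10  P2=4  P3=12
Waiting = turnaround − burst: P0=5, P1=3, P2=0, P3=3
Total waiting = 5 + 3 + 0 + 3 = 11

11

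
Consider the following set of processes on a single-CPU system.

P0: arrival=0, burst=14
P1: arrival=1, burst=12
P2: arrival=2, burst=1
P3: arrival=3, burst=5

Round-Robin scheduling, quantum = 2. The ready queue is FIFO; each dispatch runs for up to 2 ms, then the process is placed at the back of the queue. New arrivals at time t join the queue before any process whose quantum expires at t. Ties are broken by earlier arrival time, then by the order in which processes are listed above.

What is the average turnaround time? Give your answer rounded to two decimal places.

20.25

Timeline: | P0 0-2 | P1 2-4 | P2 4-5 | P0 5-7 | P3 7-9 | P1 9-11 | P0 11-13 | P3 13-15 | P1 15-17 | P0 17-19 | P3 19-20 | P1 20-22 | P0 22-24 | P1 24-26 | P0 26-28 | P1 28-30 | P0 30-32 |
Completion: P0=32  P1=30  P2=5  P3=20
Turnaround (C−A): P0=32  P1=29  P2=3  P3=17
Turnaround times: P0=32, P1=29, P2=3, P3=17
Average turnaround = (32+29+3+17) / 4 = 81/4 = 20.25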